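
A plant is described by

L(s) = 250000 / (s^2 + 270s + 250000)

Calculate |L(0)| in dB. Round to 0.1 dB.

0.0 dB

L(0) = 250000 / 250000 = 1
20 log₁₀(1) ≈ 0.00 dB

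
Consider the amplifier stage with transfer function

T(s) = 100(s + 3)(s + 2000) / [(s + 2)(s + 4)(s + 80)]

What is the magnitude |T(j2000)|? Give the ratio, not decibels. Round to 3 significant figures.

At s = jω = j2000:
zero (s+3): 3 + j2000 → |·| = √(3²+2000²) = √4000009 ≈ 2000, ∠ = arctan(2000/3) ≈ 89.91°
zero (s+2000): 2000 + j2000 → |·| = √(2000²+2000²) = √8000000 ≈ 2828.4, ∠ = arctan(2000/2000) ≈ 45.00°
pole (s+2): 2 + j2000 → |·| = √(2²+2000²) = √4000004 ≈ 2000, ∠ = arctan(2000/2) ≈ 89.94°
pole (s+4): 4 + j2000 → |·| = √(4²+2000²) = √4000016 ≈ 2000, ∠ = arctan(2000/4) ≈ 89.89°
pole (s+80): 80 + j2000 → |·| = √(80²+2000²) = √4006400 ≈ 2001.6, ∠ = arctan(2000/80) ≈ 87.71°
|T| = 100 · 5.6568e+06 / 8.0064e+09 ≈ 0.070653

0.0707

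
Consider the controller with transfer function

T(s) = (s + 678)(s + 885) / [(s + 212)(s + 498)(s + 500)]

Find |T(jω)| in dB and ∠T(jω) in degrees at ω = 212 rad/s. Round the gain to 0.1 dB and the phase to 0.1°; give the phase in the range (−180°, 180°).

-42.7 dB, -60.2°

At s = jω = j212:
zero (s+678): 678 + j212 → |·| = √(678²+212²) = √504628 ≈ 710.37, ∠ = arctan(212/678) ≈ 17.36°
zero (s+885): 885 + j212 → |·| = √(885²+212²) = √828169 ≈ 910.04, ∠ = arctan(212/885) ≈ 13.47°
pole (s+212): 212 + j212 → |·| = √(212²+212²) = √89888 ≈ 299.81, ∠ = arctan(212/212) ≈ 45.00°
pole (s+498): 498 + j212 → |·| = √(498²+212²) = √292948 ≈ 541.25, ∠ = arctan(212/498) ≈ 23.06°
pole (s+500): 500 + j212 → |·| = √(500²+212²) = √294944 ≈ 543.09, ∠ = arctan(212/500) ≈ 22.98°
|T| = 1 · 6.4647e+05 / 8.8128e+07 ≈ 0.0073356
Gain = 20 log₁₀(0.0073356) ≈ -42.69 dB
∠T = 30.83° − 91.04° = -60.21°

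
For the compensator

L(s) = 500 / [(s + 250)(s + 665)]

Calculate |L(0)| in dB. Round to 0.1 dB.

L(0) = 500 / (250·665) ≈ 0.0030075
20 log₁₀(0.0030075) ≈ -50.44 dB

-50.4 dB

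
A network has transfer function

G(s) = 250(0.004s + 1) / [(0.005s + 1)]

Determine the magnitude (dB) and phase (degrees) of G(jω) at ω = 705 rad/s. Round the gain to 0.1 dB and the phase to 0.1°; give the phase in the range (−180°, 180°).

46.2 dB, -3.7°

At ω = 705 rad/s:
zero (1 + j705·0.004) = 1 + j2.82 → |·| ≈ 2.9921, ∠ ≈ 70.47°
pole (1 + j705·0.005) = 1 + j3.525 → |·| ≈ 3.6641, ∠ ≈ 74.16°
|G| = 250 · 2.9921 / (3.6641) ≈ 204.15
Gain = 20 log₁₀(204.15) ≈ 46.20 dB
∠G = (70.47°) − (74.16°) = -3.69°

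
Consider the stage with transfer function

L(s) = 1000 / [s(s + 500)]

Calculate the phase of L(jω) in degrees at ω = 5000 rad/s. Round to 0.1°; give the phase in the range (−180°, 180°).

-174.3°

At s = jω = j5000:
pole (s+500): 500 + j5000 → |·| = √(500²+5000²) = √25250000 ≈ 5024.9, ∠ = arctan(5000/500) ≈ 84.29°
pole at origin: |s| = 5000, ∠ = 90.00° (in denominator)
∠L = 0.00° − 174.29° = -174.29°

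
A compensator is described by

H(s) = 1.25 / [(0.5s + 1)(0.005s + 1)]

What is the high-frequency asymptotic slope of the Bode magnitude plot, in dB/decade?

Each pole contributes −20 dB/decade at high frequency; each zero contributes +20 dB/decade.
Net: 0 zero(s) − 2 pole(s) → -40 dB/decade.

-40 dB/decade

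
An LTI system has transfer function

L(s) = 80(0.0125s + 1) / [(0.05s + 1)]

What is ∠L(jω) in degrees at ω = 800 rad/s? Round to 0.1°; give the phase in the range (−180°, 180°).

At ω = 800 rad/s:
zero (1 + j800·0.0125) = 1 + j10 → |·| ≈ 10.05, ∠ ≈ 84.29°
pole (1 + j800·0.05) = 1 + j40 → |·| ≈ 40.012, ∠ ≈ 88.57°
∠L = (84.29°) − (88.57°) = -4.28°

-4.3°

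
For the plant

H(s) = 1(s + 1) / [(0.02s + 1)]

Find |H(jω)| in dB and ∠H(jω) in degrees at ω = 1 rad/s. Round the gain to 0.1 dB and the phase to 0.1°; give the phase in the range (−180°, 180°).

At ω = 1 rad/s:
zero (1 + j1·1) = 1 + j1 → |·| ≈ 1.4142, ∠ ≈ 45.00°
pole (1 + j1·0.02) = 1 + j0.02 → |·| ≈ 1.0002, ∠ ≈ 1.15°
|H| = 1 · 1.4142 / (1.0002) ≈ 1.4139
Gain = 20 log₁₀(1.4139) ≈ 3.01 dB
∠H = (45.00°) − (1.15°) = 43.85°

3.0 dB, 43.9°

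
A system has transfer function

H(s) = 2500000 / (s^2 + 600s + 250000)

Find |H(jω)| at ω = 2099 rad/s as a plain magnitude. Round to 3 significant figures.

At s = jω = j2099:
quadratic: (j2099)² + 600·j2099 + 250000 = -4155801 + j1259400 → |·| ≈ 4.3424e+06, ∠ ≈ 163.14°
|H| = 2500000 / 4.3424e+06 ≈ 0.57572

0.576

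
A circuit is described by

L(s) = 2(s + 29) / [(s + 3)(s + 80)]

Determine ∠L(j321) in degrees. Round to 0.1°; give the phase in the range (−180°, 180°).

At s = jω = j321:
zero (s+29): 29 + j321 → |·| = √(29²+321²) = √103882 ≈ 322.31, ∠ = arctan(321/29) ≈ 84.84°
pole (s+3): 3 + j321 → |·| = √(3²+321²) = √103050 ≈ 321.01, ∠ = arctan(321/3) ≈ 89.46°
pole (s+80): 80 + j321 → |·| = √(80²+321²) = √109441 ≈ 330.82, ∠ = arctan(321/80) ≈ 76.01°
∠L = 84.84° − 165.47° = -80.63°

-80.6°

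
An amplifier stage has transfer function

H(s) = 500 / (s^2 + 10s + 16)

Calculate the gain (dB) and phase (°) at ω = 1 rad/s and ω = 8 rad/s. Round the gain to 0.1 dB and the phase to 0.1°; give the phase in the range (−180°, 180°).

ω = 1: 28.9 dB, -33.7°; ω = 8: 14.6 dB, -121.0°

Substitute s = j1:
Numerator: 500 = 500 + j0
Denominator: (j1)^2 + 10(j1) + 16 = 15 + j10
|N| = √(500² + 0²) ≈ 500, ∠N ≈ 0.00°
|D| = √(15² + 10²) ≈ 18.028, ∠D ≈ 33.69°
|H| = 500 / 18.028 ≈ 27.735
Gain = 20 log₁₀(27.735) ≈ 28.86 dB
∠H = 0.00° − 33.69° = -33.69°

Substitute s = j8:
Numerator: 500 = 500 + j0
Denominator: (j8)^2 + 10(j8) + 16 = -48 + j80
|N| = √(500² + 0²) ≈ 500, ∠N ≈ 0.00°
|D| = √(48² + 80²) ≈ 93.295, ∠D ≈ 120.96°
|H| = 500 / 93.295 ≈ 5.3593
Gain = 20 log₁₀(5.3593) ≈ 14.58 dB
∠H = 0.00° − 120.96° = -120.96°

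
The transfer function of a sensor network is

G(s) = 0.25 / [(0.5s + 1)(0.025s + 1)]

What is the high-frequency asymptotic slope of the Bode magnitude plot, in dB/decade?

-40 dB/decade

Each pole contributes −20 dB/decade at high frequency; each zero contributes +20 dB/decade.
Net: 0 zero(s) − 2 pole(s) → -40 dB/decade.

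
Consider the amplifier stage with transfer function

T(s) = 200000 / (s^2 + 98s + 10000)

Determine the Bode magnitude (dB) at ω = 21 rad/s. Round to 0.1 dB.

26.2 dB

At s = jω = j21:
quadratic: (j21)² + 98·j21 + 10000 = 9559 + j2058 → |·| ≈ 9778, ∠ ≈ 12.15°
|T| = 200000 / 9778 ≈ 20.454
Gain = 20 log₁₀(20.454) ≈ 26.22 dB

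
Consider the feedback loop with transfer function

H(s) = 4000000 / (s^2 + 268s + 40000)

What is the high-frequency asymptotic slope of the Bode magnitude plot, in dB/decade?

Each pole contributes −20 dB/decade at high frequency; each zero contributes +20 dB/decade.
Net: 0 zero(s) − 2 pole(s) → -40 dB/decade.

-40 dB/decade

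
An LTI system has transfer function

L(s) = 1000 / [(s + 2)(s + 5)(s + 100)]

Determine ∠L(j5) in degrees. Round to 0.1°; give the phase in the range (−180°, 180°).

-116.1°

At s = jω = j5:
pole (s+2): 2 + j5 → |·| = √(2²+5²) = √29 ≈ 5.3852, ∠ = arctan(5/2) ≈ 68.20°
pole (s+5): 5 + j5 → |·| = √(5²+5²) = √50 ≈ 7.0711, ∠ = arctan(5/5) ≈ 45.00°
pole (s+100): 100 + j5 → |·| = √(100²+5²) = √10025 ≈ 100.12, ∠ = arctan(5/100) ≈ 2.86°
∠L = 0.00° − 116.06° = -116.06°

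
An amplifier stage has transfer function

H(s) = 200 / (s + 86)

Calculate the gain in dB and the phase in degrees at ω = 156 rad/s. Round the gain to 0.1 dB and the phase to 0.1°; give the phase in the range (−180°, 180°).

Substitute s = j156:
Numerator: 200 = 200 + j0
Denominator: (j156) + 86 = 86 + j156
|N| = √(200² + 0²) ≈ 200, ∠N ≈ 0.00°
|D| = √(86² + 156²) ≈ 178.13, ∠D ≈ 61.13°
|H| = 200 / 178.13 ≈ 1.1228
Gain = 20 log₁₀(1.1228) ≈ 1.01 dB
∠H = 0.00° − 61.13° = -61.13°

1.0 dB, -61.1°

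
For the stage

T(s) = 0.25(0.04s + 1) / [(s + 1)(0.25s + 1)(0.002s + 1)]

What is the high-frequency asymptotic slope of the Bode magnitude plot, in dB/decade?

Each pole contributes −20 dB/decade at high frequency; each zero contributes +20 dB/decade.
Net: 1 zero(s) − 3 pole(s) → -40 dB/decade.

-40 dB/decade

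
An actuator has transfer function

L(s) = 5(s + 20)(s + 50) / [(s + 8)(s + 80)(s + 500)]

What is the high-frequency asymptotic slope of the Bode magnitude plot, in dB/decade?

-20 dB/decade

Each pole contributes −20 dB/decade at high frequency; each zero contributes +20 dB/decade.
Net: 2 zero(s) − 3 pole(s) → -20 dB/decade.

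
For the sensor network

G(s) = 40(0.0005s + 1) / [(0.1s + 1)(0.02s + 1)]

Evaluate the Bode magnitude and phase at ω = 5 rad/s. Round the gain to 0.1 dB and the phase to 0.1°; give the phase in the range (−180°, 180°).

At ω = 5 rad/s:
zero (1 + j5·0.0005) = 1 + j0.0025 → |·| ≈ 1, ∠ ≈ 0.14°
pole (1 + j5·0.1) = 1 + j0.5 → |·| ≈ 1.118, ∠ ≈ 26.57°
pole (1 + j5·0.02) = 1 + j0.1 → |·| ≈ 1.005, ∠ ≈ 5.71°
|G| = 40 · 1 / (1.118 · 1.005) ≈ 35.6
Gain = 20 log₁₀(35.6) ≈ 31.03 dB
∠G = (0.14°) − (26.57° + 5.71°) = -32.14°

31.0 dB, -32.1°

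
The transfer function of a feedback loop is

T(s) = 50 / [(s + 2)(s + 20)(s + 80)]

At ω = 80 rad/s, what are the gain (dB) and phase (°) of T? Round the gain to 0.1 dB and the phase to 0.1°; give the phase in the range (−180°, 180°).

-83.5 dB, 150.5°

At s = jω = j80:
pole (s+2): 2 + j80 → |·| = √(2²+80²) = √6404 ≈ 80.025, ∠ = arctan(80/2) ≈ 88.57°
pole (s+20): 20 + j80 → |·| = √(20²+80²) = √6800 ≈ 82.462, ∠ = arctan(80/20) ≈ 75.96°
pole (s+80): 80 + j80 → |·| = √(80²+80²) = √12800 ≈ 113.14, ∠ = arctan(80/80) ≈ 45.00°
|T| = 50 / 7.4661e+05 ≈ 6.6969e-05
Gain = 20 log₁₀(6.6969e-05) ≈ -83.48 dB
∠T = 0.00° − 209.53° = -209.53° ≡ 150.47° (principal value)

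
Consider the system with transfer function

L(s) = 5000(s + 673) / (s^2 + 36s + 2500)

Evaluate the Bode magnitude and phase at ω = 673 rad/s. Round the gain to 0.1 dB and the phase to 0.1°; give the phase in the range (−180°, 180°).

20.5 dB, -131.9°

At s = jω = j673:
zero (s+673): 673 + j673 → |·| = √(673²+673²) = √905858 ≈ 951.77, ∠ = arctan(673/673) ≈ 45.00°
quadratic: (j673)² + 36·j673 + 2500 = -450429 + j24228 → |·| ≈ 4.5108e+05, ∠ ≈ 176.92°
|L| = 5000 · 951.77 / 4.5108e+05 ≈ 10.55
Gain = 20 log₁₀(10.55) ≈ 20.47 dB
∠L = 45.00° − 176.92° = -131.92°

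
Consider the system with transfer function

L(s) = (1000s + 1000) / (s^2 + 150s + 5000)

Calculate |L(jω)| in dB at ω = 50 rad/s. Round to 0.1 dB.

Substitute s = j50:
Numerator: 1000(j50) + 1000 = 1000 + j50000
Denominator: (j50)^2 + 150(j50) + 5000 = 2500 + j7500
|N| = √(1000² + 50000²) ≈ 50010, ∠N ≈ 88.85°
|D| = √(2500² + 7500²) ≈ 7905.7, ∠D ≈ 71.57°
|L| = 50010 / 7905.7 ≈ 6.3258
Gain = 20 log₁₀(6.3258) ≈ 16.02 dB

16.0 dB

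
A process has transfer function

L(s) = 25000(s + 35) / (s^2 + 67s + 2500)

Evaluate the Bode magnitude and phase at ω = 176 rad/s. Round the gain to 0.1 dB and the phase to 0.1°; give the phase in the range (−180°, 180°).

At s = jω = j176:
zero (s+35): 35 + j176 → |·| = √(35²+176²) = √32201 ≈ 179.45, ∠ = arctan(176/35) ≈ 78.75°
quadratic: (j176)² + 67·j176 + 2500 = -28476 + j11792 → |·| ≈ 30821, ∠ ≈ 157.51°
|L| = 25000 · 179.45 / 30821 ≈ 145.56
Gain = 20 log₁₀(145.56) ≈ 43.26 dB
∠L = 78.75° − 157.51° = -78.76°

43.3 dB, -78.8°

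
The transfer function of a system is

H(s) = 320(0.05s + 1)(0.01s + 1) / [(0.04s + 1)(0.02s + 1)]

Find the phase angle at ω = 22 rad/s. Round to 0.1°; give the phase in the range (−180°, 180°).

-5.0°

At ω = 22 rad/s:
zero (1 + j22·0.05) = 1 + j1.1 → |·| ≈ 1.4866, ∠ ≈ 47.73°
zero (1 + j22·0.01) = 1 + j0.22 → |·| ≈ 1.0239, ∠ ≈ 12.41°
pole (1 + j22·0.04) = 1 + j0.88 → |·| ≈ 1.3321, ∠ ≈ 41.35°
pole (1 + j22·0.02) = 1 + j0.44 → |·| ≈ 1.0925, ∠ ≈ 23.75°
∠H = (47.73° + 12.41°) − (41.35° + 23.75°) = -4.96°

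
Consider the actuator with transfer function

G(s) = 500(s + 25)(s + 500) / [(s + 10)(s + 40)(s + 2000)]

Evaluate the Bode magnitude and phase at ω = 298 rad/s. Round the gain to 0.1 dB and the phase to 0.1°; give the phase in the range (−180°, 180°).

At s = jω = j298:
zero (s+25): 25 + j298 → |·| = √(25²+298²) = √89429 ≈ 299.05, ∠ = arctan(298/25) ≈ 85.20°
zero (s+500): 500 + j298 → |·| = √(500²+298²) = √338804 ≈ 582.07, ∠ = arctan(298/500) ≈ 30.79°
pole (s+10): 10 + j298 → |·| = √(10²+298²) = √88904 ≈ 298.17, ∠ = arctan(298/10) ≈ 88.08°
pole (s+40): 40 + j298 → |·| = √(40²+298²) = √90404 ≈ 300.67, ∠ = arctan(298/40) ≈ 82.35°
pole (s+2000): 2000 + j298 → |·| = √(2000²+298²) = √4088804 ≈ 2022.1, ∠ = arctan(298/2000) ≈ 8.47°
|G| = 500 · 1.7407e+05 / 1.8128e+08 ≈ 0.48011
Gain = 20 log₁₀(0.48011) ≈ -6.37 dB
∠G = 115.99° − 178.90° = -62.91°

-6.4 dB, -62.9°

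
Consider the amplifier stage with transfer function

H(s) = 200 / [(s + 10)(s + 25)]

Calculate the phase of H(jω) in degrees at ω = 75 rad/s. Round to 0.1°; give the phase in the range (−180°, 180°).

At s = jω = j75:
pole (s+10): 10 + j75 → |·| = √(10²+75²) = √5725 ≈ 75.664, ∠ = arctan(75/10) ≈ 82.41°
pole (s+25): 25 + j75 → |·| = √(25²+75²) = √6250 ≈ 79.057, ∠ = arctan(75/25) ≈ 71.57°
∠H = 0.00° − 153.98° = -153.98°

-154.0°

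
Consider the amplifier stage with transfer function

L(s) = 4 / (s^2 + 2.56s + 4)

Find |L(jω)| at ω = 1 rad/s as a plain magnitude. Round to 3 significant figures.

1.01

At s = jω = j1:
quadratic: (j1)² + 2.56·j1 + 4 = 3 + j2.56 → |·| ≈ 3.9438, ∠ ≈ 40.48°
|L| = 4 / 3.9438 ≈ 1.0143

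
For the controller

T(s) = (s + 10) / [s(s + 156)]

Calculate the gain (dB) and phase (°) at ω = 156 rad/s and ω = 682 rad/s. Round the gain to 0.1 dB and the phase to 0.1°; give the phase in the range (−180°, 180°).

ω = 156: -46.9 dB, -48.7°; ω = 682: -56.9 dB, -78.0°

At s = jω = j156:
zero (s+10): 10 + j156 → |·| = √(10²+156²) = √24436 ≈ 156.32, ∠ = arctan(156/10) ≈ 86.33°
pole (s+156): 156 + j156 → |·| = √(156²+156²) = √48672 ≈ 220.62, ∠ = arctan(156/156) ≈ 45.00°
pole at origin: |s| = 156, ∠ = 90.00° (in denominator)
|T| = 1 · 156.32 / 34417 ≈ 0.0045419
Gain = 20 log₁₀(0.0045419) ≈ -46.86 dB
∠T = 86.33° − 135.00° = -48.67°

At s = jω = j682:
zero (s+10): 10 + j682 → |·| = √(10²+682²) = √465224 ≈ 682.07, ∠ = arctan(682/10) ≈ 89.16°
pole (s+156): 156 + j682 → |·| = √(156²+682²) = √489460 ≈ 699.61, ∠ = arctan(682/156) ≈ 77.12°
pole at origin: |s| = 682, ∠ = 90.00° (in denominator)
|T| = 1 · 682.07 / 4.7713e+05 ≈ 0.0014295
Gain = 20 log₁₀(0.0014295) ≈ -56.90 dB
∠T = 89.16° − 167.12° = -77.96°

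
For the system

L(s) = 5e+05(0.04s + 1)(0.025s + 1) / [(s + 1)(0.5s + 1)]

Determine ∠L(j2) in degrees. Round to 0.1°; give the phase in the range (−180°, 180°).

-101.0°

At ω = 2 rad/s:
zero (1 + j2·0.04) = 1 + j0.08 → |·| ≈ 1.0032, ∠ ≈ 4.57°
zero (1 + j2·0.025) = 1 + j0.05 → |·| ≈ 1.0012, ∠ ≈ 2.86°
pole (1 + j2·1) = 1 + j2 → |·| ≈ 2.2361, ∠ ≈ 63.43°
pole (1 + j2·0.5) = 1 + j1 → |·| ≈ 1.4142, ∠ ≈ 45.00°
∠L = (4.57° + 2.86°) − (63.43° + 45.00°) = -101.00°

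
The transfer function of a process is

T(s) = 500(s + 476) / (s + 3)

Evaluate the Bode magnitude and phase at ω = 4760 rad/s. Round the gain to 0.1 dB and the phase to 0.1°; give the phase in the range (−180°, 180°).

At s = jω = j4760:
zero (s+476): 476 + j4760 → |·| = √(476²+4760²) = √22884176 ≈ 4783.7, ∠ = arctan(4760/476) ≈ 84.29°
pole (s+3): 3 + j4760 → |·| = √(3²+4760²) = √22657609 ≈ 4760, ∠ = arctan(4760/3) ≈ 89.96°
|T| = 500 · 4783.7 / 4760 ≈ 502.49
Gain = 20 log₁₀(502.49) ≈ 54.02 dB
∠T = 84.29° − 89.96° = -5.67°

54.0 dB, -5.7°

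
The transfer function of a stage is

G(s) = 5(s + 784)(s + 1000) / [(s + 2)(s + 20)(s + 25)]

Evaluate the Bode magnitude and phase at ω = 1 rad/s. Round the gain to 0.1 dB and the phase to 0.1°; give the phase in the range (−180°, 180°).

At s = jω = j1:
zero (s+784): 784 + j1 → |·| = √(784²+1²) = √614657 ≈ 784, ∠ = arctan(1/784) ≈ 0.07°
zero (s+1000): 1000 + j1 → |·| = √(1000²+1²) = √1000001 ≈ 1000, ∠ = arctan(1/1000) ≈ 0.06°
pole (s+2): 2 + j1 → |·| = √(2²+1²) = √5 ≈ 2.2361, ∠ = arctan(1/2) ≈ 26.57°
pole (s+20): 20 + j1 → |·| = √(20²+1²) = √401 ≈ 20.025, ∠ = arctan(1/20) ≈ 2.86°
pole (s+25): 25 + j1 → |·| = √(25²+1²) = √626 ≈ 25.02, ∠ = arctan(1/25) ≈ 2.29°
|G| = 5 · 7.84e+05 / 1120.3 ≈ 3499.1
Gain = 20 log₁₀(3499.1) ≈ 70.88 dB
∠G = 0.13° − 31.72° = -31.59°

70.9 dB, -31.6°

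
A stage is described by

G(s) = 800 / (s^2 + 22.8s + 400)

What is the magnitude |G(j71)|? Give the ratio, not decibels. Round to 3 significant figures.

0.163

At s = jω = j71:
quadratic: (j71)² + 22.8·j71 + 400 = -4641 + j1618.8 → |·| ≈ 4915.2, ∠ ≈ 160.77°
|G| = 800 / 4915.2 ≈ 0.16276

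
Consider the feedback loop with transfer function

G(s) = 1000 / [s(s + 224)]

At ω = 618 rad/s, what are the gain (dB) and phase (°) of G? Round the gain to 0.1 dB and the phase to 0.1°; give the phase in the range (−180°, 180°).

At s = jω = j618:
pole (s+224): 224 + j618 → |·| = √(224²+618²) = √432100 ≈ 657.34, ∠ = arctan(618/224) ≈ 70.08°
pole at origin: |s| = 618, ∠ = 90.00° (in denominator)
|G| = 1000 / 4.0624e+05 ≈ 0.0024616
Gain = 20 log₁₀(0.0024616) ≈ -52.18 dB
∠G = 0.00° − 160.08° = -160.08°

-52.2 dB, -160.1°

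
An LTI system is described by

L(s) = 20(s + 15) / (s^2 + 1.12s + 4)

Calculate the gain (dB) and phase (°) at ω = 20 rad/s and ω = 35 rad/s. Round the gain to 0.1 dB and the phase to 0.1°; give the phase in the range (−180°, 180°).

At s = jω = j20:
zero (s+15): 15 + j20 → |·| = √(15²+20²) = √625 ≈ 25, ∠ = arctan(20/15) ≈ 53.13°
quadratic: (j20)² + 1.12·j20 + 4 = -396 + j22.4 → |·| ≈ 396.63, ∠ ≈ 176.76°
|L| = 20 · 25 / 396.63 ≈ 1.2606
Gain = 20 log₁₀(1.2606) ≈ 2.01 dB
∠L = 53.13° − 176.76° = -123.63°

At s = jω = j35:
zero (s+15): 15 + j35 → |·| = √(15²+35²) = √1450 ≈ 38.079, ∠ = arctan(35/15) ≈ 66.80°
quadratic: (j35)² + 1.12·j35 + 4 = -1221 + j39.2 → |·| ≈ 1221.6, ∠ ≈ 178.16°
|L| = 20 · 38.079 / 1221.6 ≈ 0.62343
Gain = 20 log₁₀(0.62343) ≈ -4.10 dB
∠L = 66.80° − 178.16° = -111.36°

ω = 20: 2.0 dB, -123.6°; ω = 35: -4.1 dB, -111.4°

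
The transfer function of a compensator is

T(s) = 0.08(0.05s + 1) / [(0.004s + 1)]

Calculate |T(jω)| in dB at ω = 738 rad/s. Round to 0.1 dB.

-0.5 dB

At ω = 738 rad/s:
zero (1 + j738·0.05) = 1 + j36.9 → |·| ≈ 36.914, ∠ ≈ 88.45°
pole (1 + j738·0.004) = 1 + j2.952 → |·| ≈ 3.1168, ∠ ≈ 71.29°
|T| = 0.08 · 36.914 / (3.1168) ≈ 0.94748
Gain = 20 log₁₀(0.94748) ≈ -0.47 dB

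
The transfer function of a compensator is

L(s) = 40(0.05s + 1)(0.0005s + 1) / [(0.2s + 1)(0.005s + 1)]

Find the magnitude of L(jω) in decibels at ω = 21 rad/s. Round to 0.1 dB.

At ω = 21 rad/s:
zero (1 + j21·0.05) = 1 + j1.05 → |·| ≈ 1.45, ∠ ≈ 46.40°
zero (1 + j21·0.0005) = 1 + j0.0105 → |·| ≈ 1.0001, ∠ ≈ 0.60°
pole (1 + j21·0.2) = 1 + j4.2 → |·| ≈ 4.3174, ∠ ≈ 76.61°
pole (1 + j21·0.005) = 1 + j0.105 → |·| ≈ 1.0055, ∠ ≈ 5.99°
|L| = 40 · 1.45 · 1.0001 / (4.3174 · 1.0055) ≈ 13.362
Gain = 20 log₁₀(13.362) ≈ 22.52 dB

22.5 dB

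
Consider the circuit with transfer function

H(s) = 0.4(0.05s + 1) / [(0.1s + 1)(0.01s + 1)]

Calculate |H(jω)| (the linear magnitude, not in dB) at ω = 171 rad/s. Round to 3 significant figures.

At ω = 171 rad/s:
zero (1 + j171·0.05) = 1 + j8.55 → |·| ≈ 8.6083, ∠ ≈ 83.33°
pole (1 + j171·0.1) = 1 + j17.1 → |·| ≈ 17.129, ∠ ≈ 86.65°
pole (1 + j171·0.01) = 1 + j1.71 → |·| ≈ 1.9809, ∠ ≈ 59.68°
|H| = 0.4 · 8.6083 / (17.129 · 1.9809) ≈ 0.10148

0.101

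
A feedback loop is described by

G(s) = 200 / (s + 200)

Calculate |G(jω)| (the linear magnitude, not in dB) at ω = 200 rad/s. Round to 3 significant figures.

0.707

At s = jω = j200:
pole (s+200): 200 + j200 → |·| = √(200²+200²) = √80000 ≈ 282.84, ∠ = arctan(200/200) ≈ 45.00°
|G| = 200 / 282.84 ≈ 0.70711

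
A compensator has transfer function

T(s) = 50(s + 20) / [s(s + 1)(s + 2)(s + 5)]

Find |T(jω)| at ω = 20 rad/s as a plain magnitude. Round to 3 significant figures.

0.00852

At s = jω = j20:
zero (s+20): 20 + j20 → |·| = √(20²+20²) = √800 ≈ 28.284, ∠ = arctan(20/20) ≈ 45.00°
pole (s+1): 1 + j20 → |·| = √(1²+20²) = √401 ≈ 20.025, ∠ = arctan(20/1) ≈ 87.14°
pole (s+2): 2 + j20 → |·| = √(2²+20²) = √404 ≈ 20.1, ∠ = arctan(20/2) ≈ 84.29°
pole (s+5): 5 + j20 → |·| = √(5²+20²) = √425 ≈ 20.616, ∠ = arctan(20/5) ≈ 75.96°
pole at origin: |s| = 20, ∠ = 90.00° (in denominator)
|T| = 50 · 28.284 / 1.6596e+05 ≈ 0.0085213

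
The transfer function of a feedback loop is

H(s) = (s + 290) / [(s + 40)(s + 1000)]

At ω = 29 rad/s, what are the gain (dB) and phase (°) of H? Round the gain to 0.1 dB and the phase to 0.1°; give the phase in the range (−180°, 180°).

-44.6 dB, -31.9°

At s = jω = j29:
zero (s+290): 290 + j29 → |·| = √(290²+29²) = √84941 ≈ 291.45, ∠ = arctan(29/290) ≈ 5.71°
pole (s+40): 40 + j29 → |·| = √(40²+29²) = √2441 ≈ 49.406, ∠ = arctan(29/40) ≈ 35.94°
pole (s+1000): 1000 + j29 → |·| = √(1000²+29²) = √1000841 ≈ 1000.4, ∠ = arctan(29/1000) ≈ 1.66°
|H| = 1 · 291.45 / 49426 ≈ 0.0058967
Gain = 20 log₁₀(0.0058967) ≈ -44.59 dB
∠H = 5.71° − 37.60° = -31.89°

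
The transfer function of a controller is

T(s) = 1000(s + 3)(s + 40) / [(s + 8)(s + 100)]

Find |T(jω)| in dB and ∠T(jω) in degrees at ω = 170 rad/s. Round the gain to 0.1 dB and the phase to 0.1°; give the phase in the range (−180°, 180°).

At s = jω = j170:
zero (s+3): 3 + j170 → |·| = √(3²+170²) = √28909 ≈ 170.03, ∠ = arctan(170/3) ≈ 88.99°
zero (s+40): 40 + j170 → |·| = √(40²+170²) = √30500 ≈ 174.64, ∠ = arctan(170/40) ≈ 76.76°
pole (s+8): 8 + j170 → |·| = √(8²+170²) = √28964 ≈ 170.19, ∠ = arctan(170/8) ≈ 87.31°
pole (s+100): 100 + j170 → |·| = √(100²+170²) = √38900 ≈ 197.23, ∠ = arctan(170/100) ≈ 59.53°
|T| = 1000 · 29694 / 33567 ≈ 884.62
Gain = 20 log₁₀(884.62) ≈ 58.94 dB
∠T = 165.75° − 146.84° = 18.91°

58.9 dB, 18.9°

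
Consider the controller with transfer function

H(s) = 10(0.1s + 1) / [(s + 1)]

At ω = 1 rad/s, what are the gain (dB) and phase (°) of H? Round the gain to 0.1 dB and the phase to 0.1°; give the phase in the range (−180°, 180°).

17.0 dB, -39.3°

At ω = 1 rad/s:
zero (1 + j1·0.1) = 1 + j0.1 → |·| ≈ 1.005, ∠ ≈ 5.71°
pole (1 + j1·1) = 1 + j1 → |·| ≈ 1.4142, ∠ ≈ 45.00°
|H| = 10 · 1.005 / (1.4142) ≈ 7.1065
Gain = 20 log₁₀(7.1065) ≈ 17.03 dB
∠H = (5.71°) − (45.00°) = -39.29°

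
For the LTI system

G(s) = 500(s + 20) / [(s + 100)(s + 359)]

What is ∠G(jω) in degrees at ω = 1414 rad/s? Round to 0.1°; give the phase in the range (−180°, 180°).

At s = jω = j1414:
zero (s+20): 20 + j1414 → |·| = √(20²+1414²) = √1999796 ≈ 1414.1, ∠ = arctan(1414/20) ≈ 89.19°
pole (s+100): 100 + j1414 → |·| = √(100²+1414²) = √2009396 ≈ 1417.5, ∠ = arctan(1414/100) ≈ 85.95°
pole (s+359): 359 + j1414 → |·| = √(359²+1414²) = √2128277 ≈ 1458.9, ∠ = arctan(1414/359) ≈ 75.75°
∠G = 89.19° − 161.70° = -72.51°

-72.5°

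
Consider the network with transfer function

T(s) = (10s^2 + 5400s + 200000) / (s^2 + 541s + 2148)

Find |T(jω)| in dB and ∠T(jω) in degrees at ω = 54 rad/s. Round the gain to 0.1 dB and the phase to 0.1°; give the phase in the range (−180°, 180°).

Substitute s = j54:
Numerator: 10(j54)^2 + 5400(j54) + 200000 = 170840 + j291600
Denominator: (j54)^2 + 541(j54) + 2148 = -768 + j29214
|N| = √(170840² + 291600²) ≈ 3.3796e+05, ∠N ≈ 59.64°
|D| = √(768² + 29214²) ≈ 29224, ∠D ≈ 91.51°
|T| = 3.3796e+05 / 29224 ≈ 11.564
Gain = 20 log₁₀(11.564) ≈ 21.26 dB
∠T = 59.64° − 91.51° = -31.87°

21.3 dB, -31.9°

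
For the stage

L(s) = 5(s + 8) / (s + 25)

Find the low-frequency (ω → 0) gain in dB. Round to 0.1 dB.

4.1 dB

L(0) = 5·8 / (25) = 1.6
20 log₁₀(1.6) ≈ 4.08 dB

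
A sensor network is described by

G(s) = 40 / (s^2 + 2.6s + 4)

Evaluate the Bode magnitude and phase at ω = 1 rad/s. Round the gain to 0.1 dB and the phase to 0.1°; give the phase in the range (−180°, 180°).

At s = jω = j1:
quadratic: (j1)² + 2.6·j1 + 4 = 3 + j2.6 → |·| ≈ 3.9699, ∠ ≈ 40.91°
|G| = 40 / 3.9699 ≈ 10.076
Gain = 20 log₁₀(10.076) ≈ 20.07 dB
∠G = 0.00° − 40.91° = -40.91°

20.1 dB, -40.9°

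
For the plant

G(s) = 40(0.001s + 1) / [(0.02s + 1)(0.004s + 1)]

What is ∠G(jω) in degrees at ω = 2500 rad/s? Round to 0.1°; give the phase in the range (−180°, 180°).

-104.9°

At ω = 2500 rad/s:
zero (1 + j2500·0.001) = 1 + j2.5 → |·| ≈ 2.6926, ∠ ≈ 68.20°
pole (1 + j2500·0.02) = 1 + j50 → |·| ≈ 50.01, ∠ ≈ 88.85°
pole (1 + j2500·0.004) = 1 + j10 → |·| ≈ 10.05, ∠ ≈ 84.29°
∠G = (68.20°) − (88.85° + 84.29°) = -104.94°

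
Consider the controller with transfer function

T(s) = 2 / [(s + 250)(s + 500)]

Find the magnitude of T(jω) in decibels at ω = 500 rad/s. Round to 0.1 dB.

-105.9 dB

At s = jω = j500:
pole (s+250): 250 + j500 → |·| = √(250²+500²) = √312500 ≈ 559.02, ∠ = arctan(500/250) ≈ 63.43°
pole (s+500): 500 + j500 → |·| = √(500²+500²) = √500000 ≈ 707.11, ∠ = arctan(500/500) ≈ 45.00°
|T| = 2 / 3.9529e+05 ≈ 5.0596e-06
Gain = 20 log₁₀(5.0596e-06) ≈ -105.92 dB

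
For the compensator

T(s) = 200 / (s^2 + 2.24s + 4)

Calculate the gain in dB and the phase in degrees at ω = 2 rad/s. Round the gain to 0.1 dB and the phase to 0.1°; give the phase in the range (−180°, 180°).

33.0 dB, -90.0°

At s = jω = j2:
quadratic: (j2)² + 2.24·j2 + 4 = 0 + j4.48 → |·| ≈ 4.48, ∠ ≈ 90.00°
|T| = 200 / 4.48 ≈ 44.643
Gain = 20 log₁₀(44.643) ≈ 33.00 dB
∠T = 0.00° − 90.00° = -90.00°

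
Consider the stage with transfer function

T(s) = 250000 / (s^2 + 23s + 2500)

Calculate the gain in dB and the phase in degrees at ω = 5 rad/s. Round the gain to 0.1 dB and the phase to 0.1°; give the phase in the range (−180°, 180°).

At s = jω = j5:
quadratic: (j5)² + 23·j5 + 2500 = 2475 + j115 → |·| ≈ 2477.7, ∠ ≈ 2.66°
|T| = 250000 / 2477.7 ≈ 100.9
Gain = 20 log₁₀(100.9) ≈ 40.08 dB
∠T = 0.00° − 2.66° = -2.66°

40.1 dB, -2.7°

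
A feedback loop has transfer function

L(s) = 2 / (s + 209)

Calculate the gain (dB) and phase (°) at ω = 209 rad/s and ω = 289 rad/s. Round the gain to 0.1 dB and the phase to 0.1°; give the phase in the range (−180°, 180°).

Substitute s = j209:
Numerator: 2 = 2 + j0
Denominator: (j209) + 209 = 209 + j209
|N| = √(2² + 0²) ≈ 2, ∠N ≈ 0.00°
|D| = √(209² + 209²) ≈ 295.57, ∠D ≈ 45.00°
|L| = 2 / 295.57 ≈ 0.0067666
Gain = 20 log₁₀(0.0067666) ≈ -43.39 dB
∠L = 0.00° − 45.00° = -45.00°

Substitute s = j289:
Numerator: 2 = 2 + j0
Denominator: (j289) + 209 = 209 + j289
|N| = √(2² + 0²) ≈ 2, ∠N ≈ 0.00°
|D| = √(209² + 289²) ≈ 356.65, ∠D ≈ 54.13°
|L| = 2 / 356.65 ≈ 0.0056077
Gain = 20 log₁₀(0.0056077) ≈ -45.02 dB
∠L = 0.00° − 54.13° = -54.13°

ω = 209: -43.4 dB, -45.0°; ω = 289: -45.0 dB, -54.1°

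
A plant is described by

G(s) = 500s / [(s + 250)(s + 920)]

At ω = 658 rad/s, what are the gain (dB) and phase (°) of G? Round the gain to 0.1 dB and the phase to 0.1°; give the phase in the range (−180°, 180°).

At s = jω = j658:
zero at origin: s = j658 → |·| = 658, ∠ = 90.00°
pole (s+250): 250 + j658 → |·| = √(250²+658²) = √495464 ≈ 703.89, ∠ = arctan(658/250) ≈ 69.20°
pole (s+920): 920 + j658 → |·| = √(920²+658²) = √1279364 ≈ 1131.1, ∠ = arctan(658/920) ≈ 35.57°
|G| = 500 · 658 / 7.9617e+05 ≈ 0.41323
Gain = 20 log₁₀(0.41323) ≈ -7.68 dB
∠G = 90.00° − 104.77° = -14.77°

-7.7 dB, -14.8°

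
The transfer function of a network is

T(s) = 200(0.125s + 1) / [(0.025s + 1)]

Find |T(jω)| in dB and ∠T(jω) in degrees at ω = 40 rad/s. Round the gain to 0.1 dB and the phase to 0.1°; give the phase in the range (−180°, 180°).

At ω = 40 rad/s:
zero (1 + j40·0.125) = 1 + j5 → |·| ≈ 5.099, ∠ ≈ 78.69°
pole (1 + j40·0.025) = 1 + j1 → |·| ≈ 1.4142, ∠ ≈ 45.00°
|T| = 200 · 5.099 / (1.4142) ≈ 721.11
Gain = 20 log₁₀(721.11) ≈ 57.16 dB
∠T = (78.69°) − (45.00°) = 33.69°

57.2 dB, 33.7°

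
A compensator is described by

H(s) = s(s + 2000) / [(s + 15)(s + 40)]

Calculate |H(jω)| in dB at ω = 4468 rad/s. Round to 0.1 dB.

At s = jω = j4468:
zero (s+2000): 2000 + j4468 → |·| = √(2000²+4468²) = √23963024 ≈ 4895.2, ∠ = arctan(4468/2000) ≈ 65.89°
zero at origin: s = j4468 → |·| = 4468, ∠ = 90.00°
pole (s+15): 15 + j4468 → |·| = √(15²+4468²) = √19963249 ≈ 4468, ∠ = arctan(4468/15) ≈ 89.81°
pole (s+40): 40 + j4468 → |·| = √(40²+4468²) = √19964624 ≈ 4468.2, ∠ = arctan(4468/40) ≈ 89.49°
|H| = 1 · 2.1872e+07 / 1.9964e+07 ≈ 1.0956
Gain = 20 log₁₀(1.0956) ≈ 0.79 dB

0.8 dB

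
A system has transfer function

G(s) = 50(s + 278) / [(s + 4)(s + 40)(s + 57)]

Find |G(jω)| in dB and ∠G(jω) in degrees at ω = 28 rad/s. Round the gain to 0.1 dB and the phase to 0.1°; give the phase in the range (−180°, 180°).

At s = jω = j28:
zero (s+278): 278 + j28 → |·| = √(278²+28²) = √78068 ≈ 279.41, ∠ = arctan(28/278) ≈ 5.75°
pole (s+4): 4 + j28 → |·| = √(4²+28²) = √800 ≈ 28.284, ∠ = arctan(28/4) ≈ 81.87°
pole (s+40): 40 + j28 → |·| = √(40²+28²) = √2384 ≈ 48.826, ∠ = arctan(28/40) ≈ 34.99°
pole (s+57): 57 + j28 → |·| = √(57²+28²) = √4033 ≈ 63.506, ∠ = arctan(28/57) ≈ 26.16°
|G| = 50 · 279.41 / 87701 ≈ 0.1593
Gain = 20 log₁₀(0.1593) ≈ -15.96 dB
∠G = 5.75° − 143.02° = -137.27°

-16.0 dB, -137.3°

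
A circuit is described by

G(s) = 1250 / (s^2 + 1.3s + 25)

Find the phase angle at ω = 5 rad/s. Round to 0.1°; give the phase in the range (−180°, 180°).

-90.0°

At s = jω = j5:
quadratic: (j5)² + 1.3·j5 + 25 = 0 + j6.5 → |·| ≈ 6.5, ∠ ≈ 90.00°
∠G = 0.00° − 90.00° = -90.00°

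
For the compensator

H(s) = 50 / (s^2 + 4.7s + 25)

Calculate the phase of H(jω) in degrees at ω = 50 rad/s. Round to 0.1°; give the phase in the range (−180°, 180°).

At s = jω = j50:
quadratic: (j50)² + 4.7·j50 + 25 = -2475 + j235 → |·| ≈ 2486.1, ∠ ≈ 174.58°
∠H = 0.00° − 174.58° = -174.58°

-174.6°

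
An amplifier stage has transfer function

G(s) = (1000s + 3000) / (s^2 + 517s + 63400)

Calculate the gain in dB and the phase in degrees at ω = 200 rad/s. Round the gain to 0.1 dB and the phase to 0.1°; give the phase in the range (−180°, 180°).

Substitute s = j200:
Numerator: 1000(j200) + 3000 = 3000 + j200000
Denominator: (j200)^2 + 517(j200) + 63400 = 23400 + j103400
|N| = √(3000² + 200000²) ≈ 2.0002e+05, ∠N ≈ 89.14°
|D| = √(23400² + 103400²) ≈ 1.0601e+05, ∠D ≈ 77.25°
|G| = 2.0002e+05 / 1.0601e+05 ≈ 1.8868
Gain = 20 log₁₀(1.8868) ≈ 5.51 dB
∠G = 89.14° − 77.25° = 11.89°

5.5 dB, 11.9°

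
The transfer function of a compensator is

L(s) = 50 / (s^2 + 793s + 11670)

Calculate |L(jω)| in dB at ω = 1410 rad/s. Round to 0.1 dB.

-93.1 dB

Substitute s = j1410:
Numerator: 50 = 50 + j0
Denominator: (j1410)^2 + 793(j1410) + 11670 = -1976430 + j1118130
|N| = √(50² + 0²) ≈ 50, ∠N ≈ 0.00°
|D| = √(1976430² + 1118130²) ≈ 2.2708e+06, ∠D ≈ 150.50°
|L| = 50 / 2.2708e+06 ≈ 2.2019e-05
Gain = 20 log₁₀(2.2019e-05) ≈ -93.14 dB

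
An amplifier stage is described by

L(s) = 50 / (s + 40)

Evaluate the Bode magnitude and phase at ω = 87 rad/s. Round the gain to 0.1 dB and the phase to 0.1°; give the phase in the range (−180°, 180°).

-5.6 dB, -65.3°

Substitute s = j87:
Numerator: 50 = 50 + j0
Denominator: (j87) + 40 = 40 + j87
|N| = √(50² + 0²) ≈ 50, ∠N ≈ 0.00°
|D| = √(40² + 87²) ≈ 95.755, ∠D ≈ 65.31°
|L| = 50 / 95.755 ≈ 0.52217
Gain = 20 log₁₀(0.52217) ≈ -5.64 dB
∠L = 0.00° − 65.31° = -65.31°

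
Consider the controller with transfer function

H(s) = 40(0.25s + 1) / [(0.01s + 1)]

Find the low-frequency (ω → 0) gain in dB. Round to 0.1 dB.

32.0 dB

H(0) = 40 · 1 / 1 = 40
20 log₁₀(40) ≈ 32.04 dB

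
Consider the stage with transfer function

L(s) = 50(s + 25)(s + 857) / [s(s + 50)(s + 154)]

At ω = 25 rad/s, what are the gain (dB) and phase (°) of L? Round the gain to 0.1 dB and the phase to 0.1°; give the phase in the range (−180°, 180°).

At s = jω = j25:
zero (s+25): 25 + j25 → |·| = √(25²+25²) = √1250 ≈ 35.355, ∠ = arctan(25/25) ≈ 45.00°
zero (s+857): 857 + j25 → |·| = √(857²+25²) = √735074 ≈ 857.36, ∠ = arctan(25/857) ≈ 1.67°
pole (s+50): 50 + j25 → |·| = √(50²+25²) = √3125 ≈ 55.902, ∠ = arctan(25/50) ≈ 26.57°
pole (s+154): 154 + j25 → |·| = √(154²+25²) = √24341 ≈ 156.02, ∠ = arctan(25/154) ≈ 9.22°
pole at origin: |s| = 25, ∠ = 90.00° (in denominator)
|L| = 50 · 30312 / 2.1805e+05 ≈ 6.9507
Gain = 20 log₁₀(6.9507) ≈ 16.84 dB
∠L = 46.67° − 125.79° = -79.12°

16.8 dB, -79.1°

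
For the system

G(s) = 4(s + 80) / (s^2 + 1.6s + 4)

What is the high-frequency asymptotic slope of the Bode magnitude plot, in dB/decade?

-20 dB/decade

Each pole contributes −20 dB/decade at high frequency; each zero contributes +20 dB/decade.
Net: 1 zero(s) − 2 pole(s) → -20 dB/decade.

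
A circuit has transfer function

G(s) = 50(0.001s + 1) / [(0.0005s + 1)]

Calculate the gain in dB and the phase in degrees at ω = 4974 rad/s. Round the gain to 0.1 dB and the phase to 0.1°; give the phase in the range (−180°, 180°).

39.5 dB, 10.5°

At ω = 4974 rad/s:
zero (1 + j4974·0.001) = 1 + j4.974 → |·| ≈ 5.0735, ∠ ≈ 78.63°
pole (1 + j4974·0.0005) = 1 + j2.487 → |·| ≈ 2.6805, ∠ ≈ 68.10°
|G| = 50 · 5.0735 / (2.6805) ≈ 94.637
Gain = 20 log₁₀(94.637) ≈ 39.52 dB
∠G = (78.63°) − (68.10°) = 10.53°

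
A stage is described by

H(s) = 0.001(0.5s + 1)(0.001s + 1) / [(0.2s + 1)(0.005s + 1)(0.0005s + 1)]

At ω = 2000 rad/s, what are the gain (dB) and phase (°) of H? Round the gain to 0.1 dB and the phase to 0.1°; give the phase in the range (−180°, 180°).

-68.1 dB, -65.8°

At ω = 2000 rad/s:
zero (1 + j2000·0.5) = 1 + j1000 → |·| ≈ 1000, ∠ ≈ 89.94°
zero (1 + j2000·0.001) = 1 + j2 → |·| ≈ 2.2361, ∠ ≈ 63.43°
pole (1 + j2000·0.2) = 1 + j400 → |·| ≈ 400, ∠ ≈ 89.86°
pole (1 + j2000·0.005) = 1 + j10 → |·| ≈ 10.05, ∠ ≈ 84.29°
pole (1 + j2000·0.0005) = 1 + j1 → |·| ≈ 1.4142, ∠ ≈ 45.00°
|H| = 0.001 · 1000 · 2.2361 / (400 · 10.05 · 1.4142) ≈ 0.00039333
Gain = 20 log₁₀(0.00039333) ≈ -68.10 dB
∠H = (89.94° + 63.43°) − (89.86° + 84.29° + 45.00°) = -65.78°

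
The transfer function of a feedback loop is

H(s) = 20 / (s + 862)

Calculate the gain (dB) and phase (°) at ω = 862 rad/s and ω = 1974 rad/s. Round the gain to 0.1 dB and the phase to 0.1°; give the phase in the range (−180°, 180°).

Substitute s = j862:
Numerator: 20 = 20 + j0
Denominator: (j862) + 862 = 862 + j862
|N| = √(20² + 0²) ≈ 20, ∠N ≈ 0.00°
|D| = √(862² + 862²) ≈ 1219.1, ∠D ≈ 45.00°
|H| = 20 / 1219.1 ≈ 0.016406
Gain = 20 log₁₀(0.016406) ≈ -35.70 dB
∠H = 0.00° − 45.00° = -45.00°

Substitute s = j1974:
Numerator: 20 = 20 + j0
Denominator: (j1974) + 862 = 862 + j1974
|N| = √(20² + 0²) ≈ 20, ∠N ≈ 0.00°
|D| = √(862² + 1974²) ≈ 2154, ∠D ≈ 66.41°
|H| = 20 / 2154 ≈ 0.0092851
Gain = 20 log₁₀(0.0092851) ≈ -40.64 dB
∠H = 0.00° − 66.41° = -66.41°

ω = 862: -35.7 dB, -45.0°; ω = 1974: -40.6 dB, -66.4°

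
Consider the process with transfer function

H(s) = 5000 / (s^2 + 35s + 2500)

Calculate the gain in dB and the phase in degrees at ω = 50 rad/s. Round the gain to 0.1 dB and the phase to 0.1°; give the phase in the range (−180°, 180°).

9.1 dB, -90.0°

At s = jω = j50:
quadratic: (j50)² + 35·j50 + 2500 = 0 + j1750 → |·| ≈ 1750, ∠ ≈ 90.00°
|H| = 5000 / 1750 ≈ 2.8571
Gain = 20 log₁₀(2.8571) ≈ 9.12 dB
∠H = 0.00° − 90.00° = -90.00°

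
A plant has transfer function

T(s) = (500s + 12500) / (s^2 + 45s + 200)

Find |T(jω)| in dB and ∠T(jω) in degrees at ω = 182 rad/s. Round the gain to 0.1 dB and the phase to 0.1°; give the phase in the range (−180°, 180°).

8.7 dB, -83.9°

Substitute s = j182:
Numerator: 500(j182) + 12500 = 12500 + j91000
Denominator: (j182)^2 + 45(j182) + 200 = -32924 + j8190
|N| = √(12500² + 91000²) ≈ 91855, ∠N ≈ 82.18°
|D| = √(32924² + 8190²) ≈ 33927, ∠D ≈ 166.03°
|T| = 91855 / 33927 ≈ 2.7074
Gain = 20 log₁₀(2.7074) ≈ 8.65 dB
∠T = 82.18° − 166.03° = -83.85°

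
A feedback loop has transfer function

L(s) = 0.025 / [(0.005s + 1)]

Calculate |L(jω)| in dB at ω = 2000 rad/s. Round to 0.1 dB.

-52.1 dB

At ω = 2000 rad/s:
pole (1 + j2000·0.005) = 1 + j10 → |·| ≈ 10.05, ∠ ≈ 84.29°
|L| = 0.025 · 1 / (10.05) ≈ 0.0024876
Gain = 20 log₁₀(0.0024876) ≈ -52.08 dB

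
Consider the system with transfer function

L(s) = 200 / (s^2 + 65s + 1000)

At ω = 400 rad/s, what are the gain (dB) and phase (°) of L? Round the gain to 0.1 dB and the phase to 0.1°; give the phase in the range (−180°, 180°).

-58.1 dB, -170.7°

Substitute s = j400:
Numerator: 200 = 200 + j0
Denominator: (j400)^2 + 65(j400) + 1000 = -159000 + j26000
|N| = √(200² + 0²) ≈ 200, ∠N ≈ 0.00°
|D| = √(159000² + 26000²) ≈ 1.6111e+05, ∠D ≈ 170.71°
|L| = 200 / 1.6111e+05 ≈ 0.0012414
Gain = 20 log₁₀(0.0012414) ≈ -58.12 dB
∠L = 0.00° − 170.71° = -170.71°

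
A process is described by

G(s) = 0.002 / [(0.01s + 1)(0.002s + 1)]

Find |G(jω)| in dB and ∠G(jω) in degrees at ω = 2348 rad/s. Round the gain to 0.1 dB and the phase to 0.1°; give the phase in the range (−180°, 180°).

-95.0 dB, -165.5°

At ω = 2348 rad/s:
pole (1 + j2348·0.01) = 1 + j23.48 → |·| ≈ 23.501, ∠ ≈ 87.56°
pole (1 + j2348·0.002) = 1 + j4.696 → |·| ≈ 4.8013, ∠ ≈ 77.98°
|G| = 0.002 · 1 / (23.501 · 4.8013) ≈ 1.7725e-05
Gain = 20 log₁₀(1.7725e-05) ≈ -95.03 dB
∠G = (0°) − (87.56° + 77.98°) = -165.54°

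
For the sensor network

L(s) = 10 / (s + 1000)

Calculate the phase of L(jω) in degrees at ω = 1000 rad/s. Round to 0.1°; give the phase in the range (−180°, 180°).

-45.0°

Substitute s = j1000:
Numerator: 10 = 10 + j0
Denominator: (j1000) + 1000 = 1000 + j1000
|N| = √(10² + 0²) ≈ 10, ∠N ≈ 0.00°
|D| = √(1000² + 1000²) ≈ 1414.2, ∠D ≈ 45.00°
∠L = 0.00° − 45.00° = -45.00°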